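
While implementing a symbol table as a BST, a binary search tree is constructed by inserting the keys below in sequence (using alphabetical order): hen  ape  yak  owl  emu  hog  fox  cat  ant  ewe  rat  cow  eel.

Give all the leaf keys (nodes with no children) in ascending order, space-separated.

Insert hen: tree is empty, so hen becomes the root.
Insert ape: ape < hen → go left. Place as left child of hen.
Insert yak: yak > hen → go right. Place as right child of hen.
Insert owl: owl > hen → go right; owl < yak → go left. Place as left child of yak.
Insert emu: emu < hen → go left; emu > ape → go right. Place as right child of ape.
Insert hog: hog > hen → go right; hog < yak → go left; hog < owl → go left. Place as left child of owl.
Insert fox: fox < hen → go left; fox > ape → go right; fox > emu → go right. Place as right child of emu.
Insert cat: cat < hen → go left; cat > ape → go right; cat < emu → go left. Place as left child of emu.
Insert ant: ant < hen → go left; ant < ape → go left. Place as left child of ape.
Insert ewe: ewe < hen → go left; ewe > ape → go right; ewe > emu → go right; ewe < fox → go left. Place as left child of fox.
Insert rat: rat > hen → go right; rat < yak → go left; rat > owl → go right. Place as right child of owl.
Insert cow: cow < hen → go left; cow > ape → go right; cow < emu → go left; cow > cat → go right. Place as right child of cat.
Insert eel: eel < hen → go left; eel > ape → go right; eel < emu → go left; eel > cat → go right; eel > cow → go right. Place as right child of cow.

ant eel ewe hog rat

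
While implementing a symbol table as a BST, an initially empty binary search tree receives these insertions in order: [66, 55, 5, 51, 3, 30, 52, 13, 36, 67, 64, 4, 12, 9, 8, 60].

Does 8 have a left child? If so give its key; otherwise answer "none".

none

66: root
55: left child of 66 (depth 1)
5: left child of 55 (depth 2)
51: right child of 5 (depth 3)
3: left child of 5 (depth 3)
30: left child of 51 (depth 4)
52: right child of 51 (depth 4)
13: left child of 30 (depth 5)
36: right child of 30 (depth 5)
67: right child of 66 (depth 1)
64: right child of 55 (depth 2)
4: right child of 3 (depth 4)
12: left child of 13 (depth 6)
9: left child of 12 (depth 7)
8: left child of 9 (depth 8)
60: left child of 64 (depth 3)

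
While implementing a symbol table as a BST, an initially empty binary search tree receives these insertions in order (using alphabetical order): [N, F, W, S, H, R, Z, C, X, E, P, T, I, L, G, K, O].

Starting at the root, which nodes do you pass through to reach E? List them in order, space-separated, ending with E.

N F C E

Resulting structure (node: left, right):
  N: L=F, R=W
  F: L=C, R=H
  W: L=S, R=Z
  S: L=R, R=T
  H: L=G, R=I
  R: L=P, R=–
  Z: L=X, R=–
  C: L=–, R=E
  X: L=–, R=–
  E: L=–, R=–
  P: L=O, R=–
  T: L=–, R=–
  I: L=–, R=L
  L: L=K, R=–
  G: L=–, R=–
  K: L=–, R=–
  O: L=–, R=–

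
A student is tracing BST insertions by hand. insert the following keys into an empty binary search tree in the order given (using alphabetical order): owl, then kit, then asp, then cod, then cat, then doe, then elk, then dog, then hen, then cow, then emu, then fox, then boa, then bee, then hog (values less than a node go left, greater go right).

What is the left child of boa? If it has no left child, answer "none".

owl: root
kit: left child of owl (depth 1)
asp: left child of kit (depth 2)
cod: right child of asp (depth 3)
cat: left child of cod (depth 4)
doe: right child of cod (depth 4)
elk: right child of doe (depth 5)
dog: left child of elk (depth 6)
hen: right child of elk (depth 6)
cow: left child of doe (depth 5)
emu: left child of hen (depth 7)
fox: right child of emu (depth 8)
boa: left child of cat (depth 5)
bee: left child of boa (depth 6)
hog: right child of hen (depth 7)

bee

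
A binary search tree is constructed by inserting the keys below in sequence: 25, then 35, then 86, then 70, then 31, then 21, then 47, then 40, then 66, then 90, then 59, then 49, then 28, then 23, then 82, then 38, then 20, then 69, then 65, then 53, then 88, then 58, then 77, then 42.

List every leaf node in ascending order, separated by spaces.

20 23 28 38 42 58 65 69 77 88

Insert 25: tree is empty, so 25 becomes the root.
Insert 35: 35 > 25 → go right. Place as right child of 25.
Insert 86: 86 > 25 → go right; 86 > 35 → go right. Place as right child of 35.
Insert 70: 70 > 25 → go right; 70 > 35 → go right; 70 < 86 → go left. Place as left child of 86.
Insert 31: 31 > 25 → go right; 31 < 35 → go left. Place as left child of 35.
Insert 21: 21 < 25 → go left. Place as left child of 25.
Insert 47: 47 > 25 → go right; 47 > 35 → go right; 47 < 86 → go left; 47 < 70 → go left. Place as left child of 70.
Insert 40: 40 > 25 → go right; 40 > 35 → go right; 40 < 86 → go left; 40 < 70 → go left; 40 < 47 → go left. Place as left child of 47.
Insert 66: 66 > 25 → go right; 66 > 35 → go right; 66 < 86 → go left; 66 < 70 → go left; 66 > 47 → go right. Place as right child of 47.
Insert 90: 90 > 25 → go right; 90 > 35 → go right; 90 > 86 → go right. Place as right child of 86.
Insert 59: 59 > 25 → go right; 59 > 35 → go right; 59 < 86 → go left; 59 < 70 → go left; 59 > 47 → go right; 59 < 66 → go left. Place as left child of 66.
Insert 49: 49 > 25 → go right; 49 > 35 → go right; 49 < 86 → go left; 49 < 70 → go left; 49 > 47 → go right; 49 < 66 → go left; 49 < 59 → go left. Place as left child of 59.
Insert 28: 28 > 25 → go right; 28 < 35 → go left; 28 < 31 → go left. Place as left child of 31.
Insert 23: 23 < 25 → go left; 23 > 21 → go right. Place as right child of 21.
Insert 82: 82 > 25 → go right; 82 > 35 → go right; 82 < 86 → go left; 82 > 70 → go right. Place as right child of 70.
Insert 38: 38 > 25 → go right; 38 > 35 → go right; 38 < 86 → go left; 38 < 70 → go left; 38 < 47 → go left; 38 < 40 → go left. Place as left child of 40.
Insert 20: 20 < 25 → go left; 20 < 21 → go left. Place as left child of 21.
Insert 69: 69 > 25 → go right; 69 > 35 → go right; 69 < 86 → go left; 69 < 70 → go left; 69 > 47 → go right; 69 > 66 → go right. Place as right child of 66.
Insert 65: 65 > 25 → go right; 65 > 35 → go right; 65 < 86 → go left; 65 < 70 → go left; 65 > 47 → go right; 65 < 66 → go left; 65 > 59 → go right. Place as right child of 59.
Insert 53: 53 > 25 → go right; 53 > 35 → go right; 53 < 86 → go left; 53 < 70 → go left; 53 > 47 → go right; 53 < 66 → go left; 53 < 59 → go left; 53 > 49 → go right. Place as right child of 49.
Insert 88: 88 > 25 → go right; 88 > 35 → go right; 88 > 86 → go right; 88 < 90 → go left. Place as left child of 90.
Insert 58: 58 > 25 → go right; 58 > 35 → go right; 58 < 86 → go left; 58 < 70 → go left; 58 > 47 → go right; 58 < 66 → go left; 58 < 59 → go left; 58 > 49 → go right; 58 > 53 → go right. Place as right child of 53.
Insert 77: 77 > 25 → go right; 77 > 35 → go right; 77 < 86 → go left; 77 > 70 → go right; 77 < 82 → go left. Place as left child of 82.
Insert 42: 42 > 25 → go right; 42 > 35 → go right; 42 < 86 → go left; 42 < 70 → go left; 42 < 47 → go left; 42 > 40 → go right. Place as right child of 40.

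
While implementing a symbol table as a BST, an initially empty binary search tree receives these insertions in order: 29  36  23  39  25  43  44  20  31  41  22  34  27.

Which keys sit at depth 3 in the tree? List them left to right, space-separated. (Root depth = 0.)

22 27 34 43

29: root
36: right child of 29 (depth 1)
23: left child of 29 (depth 1)
39: right child of 36 (depth 2)
25: right child of 23 (depth 2)
43: right child of 39 (depth 3)
44: right child of 43 (depth 4)
20: left child of 23 (depth 2)
31: left child of 36 (depth 2)
41: left child of 43 (depth 4)
22: right child of 20 (depth 3)
34: right child of 31 (depth 3)
27: right child of 25 (depth 3)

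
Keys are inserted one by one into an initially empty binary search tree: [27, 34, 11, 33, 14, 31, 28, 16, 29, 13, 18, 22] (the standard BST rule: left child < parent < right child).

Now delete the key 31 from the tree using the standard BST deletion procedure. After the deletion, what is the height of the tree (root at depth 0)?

27: root
34: right child of 27 (depth 1)
11: left child of 27 (depth 1)
33: left child of 34 (depth 2)
14: right child of 11 (depth 2)
31: left child of 33 (depth 3)
28: left child of 31 (depth 4)
16: right child of 14 (depth 3)
29: right child of 28 (depth 5)
13: left child of 14 (depth 3)
18: right child of 16 (depth 4)
22: right child of 18 (depth 5)

Delete 31 (at most one child — splice it out).
After deletion, deepest node is 22 at depth 5.

5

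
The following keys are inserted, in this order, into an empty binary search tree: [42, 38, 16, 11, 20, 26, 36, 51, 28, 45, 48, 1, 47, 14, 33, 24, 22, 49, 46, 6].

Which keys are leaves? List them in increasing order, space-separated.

6 14 22 33 46 49

Resulting structure (node: left, right):
  42: L=38, R=51
  38: L=16, R=–
  16: L=11, R=20
  11: L=1, R=14
  20: L=–, R=26
  26: L=24, R=36
  36: L=28, R=–
  51: L=45, R=–
  28: L=–, R=33
  45: L=–, R=48
  48: L=47, R=49
  1: L=–, R=6
  47: L=46, R=–
  14: L=–, R=–
  33: L=–, R=–
  24: L=22, R=–
  22: L=–, R=–
  49: L=–, R=–
  46: L=–, R=–
  6: L=–, R=–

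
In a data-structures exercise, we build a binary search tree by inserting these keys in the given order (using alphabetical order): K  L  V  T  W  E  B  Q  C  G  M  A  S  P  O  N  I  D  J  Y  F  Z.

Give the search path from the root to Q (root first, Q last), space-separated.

Insert K: tree is empty, so K becomes the root.
Insert L: L > K → go right. Place as right child of K.
Insert V: V > K → go right; V > L → go right. Place as right child of L.
Insert T: T > K → go right; T > L → go right; T < V → go left. Place as left child of V.
Insert W: W > K → go right; W > L → go right; W > V → go right. Place as right child of V.
Insert E: E < K → go left. Place as left child of K.
Insert B: B < K → go left; B < E → go left. Place as left child of E.
Insert Q: Q > K → go right; Q > L → go right; Q < V → go left; Q < T → go left. Place as left child of T.
Insert C: C < K → go left; C < E → go left; C > B → go right. Place as right child of B.
Insert G: G < K → go left; G > E → go right. Place as right child of E.
Insert M: M > K → go right; M > L → go right; M < V → go left; M < T → go left; M < Q → go left. Place as left child of Q.
Insert A: A < K → go left; A < E → go left; A < B → go left. Place as left child of B.
Insert S: S > K → go right; S > L → go right; S < V → go left; S < T → go left; S > Q → go right. Place as right child of Q.
Insert P: P > K → go right; P > L → go right; P < V → go left; P < T → go left; P < Q → go left; P > M → go right. Place as right child of M.
Insert O: O > K → go right; O > L → go right; O < V → go left; O < T → go left; O < Q → go left; O > M → go right; O < P → go left. Place as left child of P.
Insert N: N > K → go right; N > L → go right; N < V → go left; N < T → go left; N < Q → go left; N > M → go right; N < P → go left; N < O → go left. Place as left child of O.
Insert I: I < K → go left; I > E → go right; I > G → go right. Place as right child of G.
Insert D: D < K → go left; D < E → go left; D > B → go right; D > C → go right. Place as right child of C.
Insert J: J < K → go left; J > E → go right; J > G → go right; J > I → go right. Place as right child of I.
Insert Y: Y > K → go right; Y > L → go right; Y > V → go right; Y > W → go right. Place as right child of W.
Insert F: F < K → go left; F > E → go right; F < G → go left. Place as left child of G.
Insert Z: Z > K → go right; Z > L → go right; Z > V → go right; Z > W → go right; Z > Y → go right. Place as right child of Y.

K L V T Q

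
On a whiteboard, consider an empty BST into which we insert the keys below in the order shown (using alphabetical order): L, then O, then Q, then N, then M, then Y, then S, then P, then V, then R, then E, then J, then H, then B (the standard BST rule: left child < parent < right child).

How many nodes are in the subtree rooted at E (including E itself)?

4

L: root
O: right child of L (depth 1)
Q: right child of O (depth 2)
N: left child of O (depth 2)
M: left child of N (depth 3)
Y: right child of Q (depth 3)
S: left child of Y (depth 4)
P: left child of Q (depth 3)
V: right child of S (depth 5)
R: left child of S (depth 5)
E: left child of L (depth 1)
J: right child of E (depth 2)
H: left child of J (depth 3)
B: left child of E (depth 2)

Subtree rooted at E contains: E, B, J, H — 4 nodes.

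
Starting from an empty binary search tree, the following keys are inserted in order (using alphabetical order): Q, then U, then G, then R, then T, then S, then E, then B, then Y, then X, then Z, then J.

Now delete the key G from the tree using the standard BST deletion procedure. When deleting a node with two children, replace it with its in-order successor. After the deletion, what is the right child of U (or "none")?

Resulting structure (node: left, right):
  Q: L=G, R=U
  U: L=R, R=Y
  G: L=E, R=J
  R: L=–, R=T
  T: L=S, R=–
  S: L=–, R=–
  E: L=B, R=–
  B: L=–, R=–
  Y: L=X, R=Z
  X: L=–, R=–
  Z: L=–, R=–
  J: L=–, R=–

Delete G (two children — replace with in-order successor).
After deletion, U's right child: Y.

Y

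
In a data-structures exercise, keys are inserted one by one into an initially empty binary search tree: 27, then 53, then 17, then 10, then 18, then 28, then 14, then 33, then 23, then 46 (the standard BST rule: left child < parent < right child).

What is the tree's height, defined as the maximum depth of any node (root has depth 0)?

27: root
53: right child of 27 (depth 1)
17: left child of 27 (depth 1)
10: left child of 17 (depth 2)
18: right child of 17 (depth 2)
28: left child of 53 (depth 2)
14: right child of 10 (depth 3)
33: right child of 28 (depth 3)
23: right child of 18 (depth 3)
46: right child of 33 (depth 4)

The deepest node is 46 at depth 4.

4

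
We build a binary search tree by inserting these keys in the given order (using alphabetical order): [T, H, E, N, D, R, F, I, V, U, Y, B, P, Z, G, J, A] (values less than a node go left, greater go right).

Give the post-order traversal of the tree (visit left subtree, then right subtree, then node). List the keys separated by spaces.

Insert T: tree is empty, so T becomes the root.
Insert H: H < T → go left. Place as left child of T.
Insert E: E < T → go left; E < H → go left. Place as left child of H.
Insert N: N < T → go left; N > H → go right. Place as right child of H.
Insert D: D < T → go left; D < H → go left; D < E → go left. Place as left child of E.
Insert R: R < T → go left; R > H → go right; R > N → go right. Place as right child of N.
Insert F: F < T → go left; F < H → go left; F > E → go right. Place as right child of E.
Insert I: I < T → go left; I > H → go right; I < N → go left. Place as left child of N.
Insert V: V > T → go right. Place as right child of T.
Insert U: U > T → go right; U < V → go left. Place as left child of V.
Insert Y: Y > T → go right; Y > V → go right. Place as right child of V.
Insert B: B < T → go left; B < H → go left; B < E → go left; B < D → go left. Place as left child of D.
Insert P: P < T → go left; P > H → go right; P > N → go right; P < R → go left. Place as left child of R.
Insert Z: Z > T → go right; Z > V → go right; Z > Y → go right. Place as right child of Y.
Insert G: G < T → go left; G < H → go left; G > E → go right; G > F → go right. Place as right child of F.
Insert J: J < T → go left; J > H → go right; J < N → go left; J > I → go right. Place as right child of I.
Insert A: A < T → go left; A < H → go left; A < E → go left; A < D → go left; A < B → go left. Place as left child of B.

A B D G F E J I P R N H U Z Y V T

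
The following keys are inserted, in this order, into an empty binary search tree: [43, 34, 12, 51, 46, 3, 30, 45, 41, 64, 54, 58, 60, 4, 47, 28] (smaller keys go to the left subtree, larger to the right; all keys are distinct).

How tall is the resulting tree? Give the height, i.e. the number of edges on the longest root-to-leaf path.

5

Insert 43: tree is empty, so 43 becomes the root.
Insert 34: 34 < 43 → go left. Place as left child of 43.
Insert 12: 12 < 43 → go left; 12 < 34 → go left. Place as left child of 34.
Insert 51: 51 > 43 → go right. Place as right child of 43.
Insert 46: 46 > 43 → go right; 46 < 51 → go left. Place as left child of 51.
Insert 3: 3 < 43 → go left; 3 < 34 → go left; 3 < 12 → go left. Place as left child of 12.
Insert 30: 30 < 43 → go left; 30 < 34 → go left; 30 > 12 → go right. Place as right child of 12.
Insert 45: 45 > 43 → go right; 45 < 51 → go left; 45 < 46 → go left. Place as left child of 46.
Insert 41: 41 < 43 → go left; 41 > 34 → go right. Place as right child of 34.
Insert 64: 64 > 43 → go right; 64 > 51 → go right. Place as right child of 51.
Insert 54: 54 > 43 → go right; 54 > 51 → go right; 54 < 64 → go left. Place as left child of 64.
Insert 58: 58 > 43 → go right; 58 > 51 → go right; 58 < 64 → go left; 58 > 54 → go right. Place as right child of 54.
Insert 60: 60 > 43 → go right; 60 > 51 → go right; 60 < 64 → go left; 60 > 54 → go right; 60 > 58 → go right. Place as right child of 58.
Insert 4: 4 < 43 → go left; 4 < 34 → go left; 4 < 12 → go left; 4 > 3 → go right. Place as right child of 3.
Insert 47: 47 > 43 → go right; 47 < 51 → go left; 47 > 46 → go right. Place as right child of 46.
Insert 28: 28 < 43 → go left; 28 < 34 → go left; 28 > 12 → go right; 28 < 30 → go left. Place as left child of 30.

The deepest node is 60 at depth 5.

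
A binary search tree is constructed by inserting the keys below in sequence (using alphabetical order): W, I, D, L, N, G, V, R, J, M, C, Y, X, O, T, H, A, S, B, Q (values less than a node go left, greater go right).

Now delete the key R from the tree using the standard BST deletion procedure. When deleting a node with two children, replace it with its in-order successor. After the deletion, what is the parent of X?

W: root
I: left child of W (depth 1)
D: left child of I (depth 2)
L: right child of I (depth 2)
N: right child of L (depth 3)
G: right child of D (depth 3)
V: right child of N (depth 4)
R: left child of V (depth 5)
J: left child of L (depth 3)
M: left child of N (depth 4)
C: left child of D (depth 3)
Y: right child of W (depth 1)
X: left child of Y (depth 2)
O: left child of R (depth 6)
T: right child of R (depth 6)
H: right child of G (depth 4)
A: left child of C (depth 4)
S: left child of T (depth 7)
B: right child of A (depth 5)
Q: right child of O (depth 7)

Delete R (two children — replace with in-order successor).
After deletion, X's parent is Y.

Y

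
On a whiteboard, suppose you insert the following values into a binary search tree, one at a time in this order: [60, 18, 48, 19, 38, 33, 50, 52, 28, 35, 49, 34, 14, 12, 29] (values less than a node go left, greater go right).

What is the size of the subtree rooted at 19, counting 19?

7

60: root
18: left child of 60 (depth 1)
48: right child of 18 (depth 2)
19: left child of 48 (depth 3)
38: right child of 19 (depth 4)
33: left child of 38 (depth 5)
50: right child of 48 (depth 3)
52: right child of 50 (depth 4)
28: left child of 33 (depth 6)
35: right child of 33 (depth 6)
49: left child of 50 (depth 4)
34: left child of 35 (depth 7)
14: left child of 18 (depth 2)
12: left child of 14 (depth 3)
29: right child of 28 (depth 7)

Subtree rooted at 19 contains: 19, 38, 33, 28, 29, 35, 34 — 7 nodes.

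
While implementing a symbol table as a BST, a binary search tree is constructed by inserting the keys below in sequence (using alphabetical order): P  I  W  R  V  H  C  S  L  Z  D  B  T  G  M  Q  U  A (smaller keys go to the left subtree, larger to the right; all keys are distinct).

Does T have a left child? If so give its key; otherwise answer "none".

Resulting structure (node: left, right):
  P: L=I, R=W
  I: L=H, R=L
  W: L=R, R=Z
  R: L=Q, R=V
  V: L=S, R=–
  H: L=C, R=–
  C: L=B, R=D
  S: L=–, R=T
  L: L=–, R=M
  Z: L=–, R=–
  D: L=–, R=G
  B: L=A, R=–
  T: L=–, R=U
  G: L=–, R=–
  M: L=–, R=–
  Q: L=–, R=–
  U: L=–, R=–
  A: L=–, R=–

none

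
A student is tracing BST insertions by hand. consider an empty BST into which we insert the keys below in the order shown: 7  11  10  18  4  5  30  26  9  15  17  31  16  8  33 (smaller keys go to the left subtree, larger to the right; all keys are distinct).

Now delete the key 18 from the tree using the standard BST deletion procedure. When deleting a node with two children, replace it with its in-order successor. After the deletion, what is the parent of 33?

Resulting structure (node: left, right):
  7: L=4, R=11
  11: L=10, R=18
  10: L=9, R=–
  18: L=15, R=30
  4: L=–, R=5
  5: L=–, R=–
  30: L=26, R=31
  26: L=–, R=–
  9: L=8, R=–
  15: L=–, R=17
  17: L=16, R=–
  31: L=–, R=33
  16: L=–, R=–
  8: L=–, R=–
  33: L=–, R=–

Delete 18 (two children — replace with in-order successor).
After deletion, 33's parent is 31.

31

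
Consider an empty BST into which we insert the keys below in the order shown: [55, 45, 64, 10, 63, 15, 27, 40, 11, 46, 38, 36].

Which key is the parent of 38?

40

55: root
45: left child of 55 (depth 1)
64: right child of 55 (depth 1)
10: left child of 45 (depth 2)
63: left child of 64 (depth 2)
15: right child of 10 (depth 3)
27: right child of 15 (depth 4)
40: right child of 27 (depth 5)
11: left child of 15 (depth 4)
46: right child of 45 (depth 2)
38: left child of 40 (depth 6)
36: left child of 38 (depth 7)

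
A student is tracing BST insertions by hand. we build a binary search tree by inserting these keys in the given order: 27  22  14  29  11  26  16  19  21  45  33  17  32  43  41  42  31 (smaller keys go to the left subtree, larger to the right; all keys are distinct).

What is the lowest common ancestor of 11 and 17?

Insert 27: tree is empty, so 27 becomes the root.
Insert 22: 22 < 27 → go left. Place as left child of 27.
Insert 14: 14 < 27 → go left; 14 < 22 → go left. Place as left child of 22.
Insert 29: 29 > 27 → go right. Place as right child of 27.
Insert 11: 11 < 27 → go left; 11 < 22 → go left; 11 < 14 → go left. Place as left child of 14.
Insert 26: 26 < 27 → go left; 26 > 22 → go right. Place as right child of 22.
Insert 16: 16 < 27 → go left; 16 < 22 → go left; 16 > 14 → go right. Place as right child of 14.
Insert 19: 19 < 27 → go left; 19 < 22 → go left; 19 > 14 → go right; 19 > 16 → go right. Place as right child of 16.
Insert 21: 21 < 27 → go left; 21 < 22 → go left; 21 > 14 → go right; 21 > 16 → go right; 21 > 19 → go right. Place as right child of 19.
Insert 45: 45 > 27 → go right; 45 > 29 → go right. Place as right child of 29.
Insert 33: 33 > 27 → go right; 33 > 29 → go right; 33 < 45 → go left. Place as left child of 45.
Insert 17: 17 < 27 → go left; 17 < 22 → go left; 17 > 14 → go right; 17 > 16 → go right; 17 < 19 → go left. Place as left child of 19.
Insert 32: 32 > 27 → go right; 32 > 29 → go right; 32 < 45 → go left; 32 < 33 → go left. Place as left child of 33.
Insert 43: 43 > 27 → go right; 43 > 29 → go right; 43 < 45 → go left; 43 > 33 → go right. Place as right child of 33.
Insert 41: 41 > 27 → go right; 41 > 29 → go right; 41 < 45 → go left; 41 > 33 → go right; 41 < 43 → go left. Place as left child of 43.
Insert 42: 42 > 27 → go right; 42 > 29 → go right; 42 < 45 → go left; 42 > 33 → go right; 42 < 43 → go left; 42 > 41 → go right. Place as right child of 41.
Insert 31: 31 > 27 → go right; 31 > 29 → go right; 31 < 45 → go left; 31 < 33 → go left; 31 < 32 → go left. Place as left child of 32.

Path to 11: 27 → 22 → 14 → 11
Path to 17: 27 → 22 → 14 → 16 → 19 → 17
The paths share a prefix ending at 14, then split left and right.

14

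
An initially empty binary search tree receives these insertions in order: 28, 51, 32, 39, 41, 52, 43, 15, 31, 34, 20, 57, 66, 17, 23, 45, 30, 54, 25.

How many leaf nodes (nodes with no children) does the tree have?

28: root
51: right child of 28 (depth 1)
32: left child of 51 (depth 2)
39: right child of 32 (depth 3)
41: right child of 39 (depth 4)
52: right child of 51 (depth 2)
43: right child of 41 (depth 5)
15: left child of 28 (depth 1)
31: left child of 32 (depth 3)
34: left child of 39 (depth 4)
20: right child of 15 (depth 2)
57: right child of 52 (depth 3)
66: right child of 57 (depth 4)
17: left child of 20 (depth 3)
23: right child of 20 (depth 3)
45: right child of 43 (depth 6)
30: left child of 31 (depth 4)
54: left child of 57 (depth 4)
25: right child of 23 (depth 4)

Leaves: 17, 25, 30, 34, 45, 54, 66 — 7 in total.

7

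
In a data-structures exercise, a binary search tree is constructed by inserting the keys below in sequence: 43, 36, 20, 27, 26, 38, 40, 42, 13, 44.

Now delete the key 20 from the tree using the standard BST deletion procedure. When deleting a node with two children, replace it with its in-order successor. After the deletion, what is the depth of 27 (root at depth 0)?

3

43: root
36: left child of 43 (depth 1)
20: left child of 36 (depth 2)
27: right child of 20 (depth 3)
26: left child of 27 (depth 4)
38: right child of 36 (depth 2)
40: right child of 38 (depth 3)
42: right child of 40 (depth 4)
13: left child of 20 (depth 3)
44: right child of 43 (depth 1)

Delete 20 (two children — replace with in-order successor).
After deletion, path to 27: 43 → 36 → 26 → 27.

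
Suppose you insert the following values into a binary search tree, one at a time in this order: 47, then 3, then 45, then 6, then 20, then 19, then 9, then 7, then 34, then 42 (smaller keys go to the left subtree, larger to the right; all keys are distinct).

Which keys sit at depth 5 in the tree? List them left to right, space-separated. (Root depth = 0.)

19 34

47: root
3: left child of 47 (depth 1)
45: right child of 3 (depth 2)
6: left child of 45 (depth 3)
20: right child of 6 (depth 4)
19: left child of 20 (depth 5)
9: left child of 19 (depth 6)
7: left child of 9 (depth 7)
34: right child of 20 (depth 5)
42: right child of 34 (depth 6)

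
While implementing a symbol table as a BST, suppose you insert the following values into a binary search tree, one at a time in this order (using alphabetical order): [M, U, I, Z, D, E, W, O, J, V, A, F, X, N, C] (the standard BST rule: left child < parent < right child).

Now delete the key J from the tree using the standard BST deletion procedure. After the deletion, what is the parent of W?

Z

Insert M: tree is empty, so M becomes the root.
Insert U: U > M → go right. Place as right child of M.
Insert I: I < M → go left. Place as left child of M.
Insert Z: Z > M → go right; Z > U → go right. Place as right child of U.
Insert D: D < M → go left; D < I → go left. Place as left child of I.
Insert E: E < M → go left; E < I → go left; E > D → go right. Place as right child of D.
Insert W: W > M → go right; W > U → go right; W < Z → go left. Place as left child of Z.
Insert O: O > M → go right; O < U → go left. Place as left child of U.
Insert J: J < M → go left; J > I → go right. Place as right child of I.
Insert V: V > M → go right; V > U → go right; V < Z → go left; V < W → go left. Place as left child of W.
Insert A: A < M → go left; A < I → go left; A < D → go left. Place as left child of D.
Insert F: F < M → go left; F < I → go left; F > D → go right; F > E → go right. Place as right child of E.
Insert X: X > M → go right; X > U → go right; X < Z → go left; X > W → go right. Place as right child of W.
Insert N: N > M → go right; N < U → go left; N < O → go left. Place as left child of O.
Insert C: C < M → go left; C < I → go left; C < D → go left; C > A → go right. Place as right child of A.

Delete J (at most one child — splice it out).
After deletion, W's parent is Z.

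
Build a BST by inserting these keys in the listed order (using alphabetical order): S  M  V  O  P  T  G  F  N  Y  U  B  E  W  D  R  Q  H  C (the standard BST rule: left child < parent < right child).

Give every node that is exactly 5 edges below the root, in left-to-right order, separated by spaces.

Insert S: tree is empty, so S becomes the root.
Insert M: M < S → go left. Place as left child of S.
Insert V: V > S → go right. Place as right child of S.
Insert O: O < S → go left; O > M → go right. Place as right child of M.
Insert P: P < S → go left; P > M → go right; P > O → go right. Place as right child of O.
Insert T: T > S → go right; T < V → go left. Place as left child of V.
Insert G: G < S → go left; G < M → go left. Place as left child of M.
Insert F: F < S → go left; F < M → go left; F < G → go left. Place as left child of G.
Insert N: N < S → go left; N > M → go right; N < O → go left. Place as left child of O.
Insert Y: Y > S → go right; Y > V → go right. Place as right child of V.
Insert U: U > S → go right; U < V → go left; U > T → go right. Place as right child of T.
Insert B: B < S → go left; B < M → go left; B < G → go left; B < F → go left. Place as left child of F.
Insert E: E < S → go left; E < M → go left; E < G → go left; E < F → go left; E > B → go right. Place as right child of B.
Insert W: W > S → go right; W > V → go right; W < Y → go left. Place as left child of Y.
Insert D: D < S → go left; D < M → go left; D < G → go left; D < F → go left; D > B → go right; D < E → go left. Place as left child of E.
Insert R: R < S → go left; R > M → go right; R > O → go right; R > P → go right. Place as right child of P.
Insert Q: Q < S → go left; Q > M → go right; Q > O → go right; Q > P → go right; Q < R → go left. Place as left child of R.
Insert H: H < S → go left; H < M → go left; H > G → go right. Place as right child of G.
Insert C: C < S → go left; C < M → go left; C < G → go left; C < F → go left; C > B → go right; C < E → go left; C < D → go left. Place as left child of D.

E Q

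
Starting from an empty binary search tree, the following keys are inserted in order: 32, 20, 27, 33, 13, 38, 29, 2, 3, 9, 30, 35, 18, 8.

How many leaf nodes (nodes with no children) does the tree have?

4

Insert 32: tree is empty, so 32 becomes the root.
Insert 20: 20 < 32 → go left. Place as left child of 32.
Insert 27: 27 < 32 → go left; 27 > 20 → go right. Place as right child of 20.
Insert 33: 33 > 32 → go right. Place as right child of 32.
Insert 13: 13 < 32 → go left; 13 < 20 → go left. Place as left child of 20.
Insert 38: 38 > 32 → go right; 38 > 33 → go right. Place as right child of 33.
Insert 29: 29 < 32 → go left; 29 > 20 → go right; 29 > 27 → go right. Place as right child of 27.
Insert 2: 2 < 32 → go left; 2 < 20 → go left; 2 < 13 → go left. Place as left child of 13.
Insert 3: 3 < 32 → go left; 3 < 20 → go left; 3 < 13 → go left; 3 > 2 → go right. Place as right child of 2.
Insert 9: 9 < 32 → go left; 9 < 20 → go left; 9 < 13 → go left; 9 > 2 → go right; 9 > 3 → go right. Place as right child of 3.
Insert 30: 30 < 32 → go left; 30 > 20 → go right; 30 > 27 → go right; 30 > 29 → go right. Place as right child of 29.
Insert 35: 35 > 32 → go right; 35 > 33 → go right; 35 < 38 → go left. Place as left child of 38.
Insert 18: 18 < 32 → go left; 18 < 20 → go left; 18 > 13 → go right. Place as right child of 13.
Insert 8: 8 < 32 → go left; 8 < 20 → go left; 8 < 13 → go left; 8 > 2 → go right; 8 > 3 → go right; 8 < 9 → go left. Place as left child of 9.

Leaves: 8, 18, 30, 35 — 4 in total.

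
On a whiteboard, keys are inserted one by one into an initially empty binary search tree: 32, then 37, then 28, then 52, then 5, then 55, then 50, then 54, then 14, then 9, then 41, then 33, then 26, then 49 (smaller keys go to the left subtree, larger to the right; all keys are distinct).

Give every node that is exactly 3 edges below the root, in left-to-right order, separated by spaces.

Insert 32: tree is empty, so 32 becomes the root.
Insert 37: 37 > 32 → go right. Place as right child of 32.
Insert 28: 28 < 32 → go left. Place as left child of 32.
Insert 52: 52 > 32 → go right; 52 > 37 → go right. Place as right child of 37.
Insert 5: 5 < 32 → go left; 5 < 28 → go left. Place as left child of 28.
Insert 55: 55 > 32 → go right; 55 > 37 → go right; 55 > 52 → go right. Place as right child of 52.
Insert 50: 50 > 32 → go right; 50 > 37 → go right; 50 < 52 → go left. Place as left child of 52.
Insert 54: 54 > 32 → go right; 54 > 37 → go right; 54 > 52 → go right; 54 < 55 → go left. Place as left child of 55.
Insert 14: 14 < 32 → go left; 14 < 28 → go left; 14 > 5 → go right. Place as right child of 5.
Insert 9: 9 < 32 → go left; 9 < 28 → go left; 9 > 5 → go right; 9 < 14 → go left. Place as left child of 14.
Insert 41: 41 > 32 → go right; 41 > 37 → go right; 41 < 52 → go left; 41 < 50 → go left. Place as left child of 50.
Insert 33: 33 > 32 → go right; 33 < 37 → go left. Place as left child of 37.
Insert 26: 26 < 32 → go left; 26 < 28 → go left; 26 > 5 → go right; 26 > 14 → go right. Place as right child of 14.
Insert 49: 49 > 32 → go right; 49 > 37 → go right; 49 < 52 → go left; 49 < 50 → go left; 49 > 41 → go right. Place as right child of 41.

14 50 55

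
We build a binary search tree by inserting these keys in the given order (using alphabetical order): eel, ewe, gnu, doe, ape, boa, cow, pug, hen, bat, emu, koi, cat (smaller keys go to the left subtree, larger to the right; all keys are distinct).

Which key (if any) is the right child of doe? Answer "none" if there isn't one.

Insert eel: tree is empty, so eel becomes the root.
Insert ewe: ewe > eel → go right. Place as right child of eel.
Insert gnu: gnu > eel → go right; gnu > ewe → go right. Place as right child of ewe.
Insert doe: doe < eel → go left. Place as left child of eel.
Insert ape: ape < eel → go left; ape < doe → go left. Place as left child of doe.
Insert boa: boa < eel → go left; boa < doe → go left; boa > ape → go right. Place as right child of ape.
Insert cow: cow < eel → go left; cow < doe → go left; cow > ape → go right; cow > boa → go right. Place as right child of boa.
Insert pug: pug > eel → go right; pug > ewe → go right; pug > gnu → go right. Place as right child of gnu.
Insert hen: hen > eel → go right; hen > ewe → go right; hen > gnu → go right; hen < pug → go left. Place as left child of pug.
Insert bat: bat < eel → go left; bat < doe → go left; bat > ape → go right; bat < boa → go left. Place as left child of boa.
Insert emu: emu > eel → go right; emu < ewe → go left. Place as left child of ewe.
Insert koi: koi > eel → go right; koi > ewe → go right; koi > gnu → go right; koi < pug → go left; koi > hen → go right. Place as right child of hen.
Insert cat: cat < eel → go left; cat < doe → go left; cat > ape → go right; cat > boa → go right; cat < cow → go left. Place as left child of cow.

none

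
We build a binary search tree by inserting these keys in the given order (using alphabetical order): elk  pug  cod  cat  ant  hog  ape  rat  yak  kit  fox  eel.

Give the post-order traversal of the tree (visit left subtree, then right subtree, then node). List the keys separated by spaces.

elk: root
pug: right child of elk (depth 1)
cod: left child of elk (depth 1)
cat: left child of cod (depth 2)
ant: left child of cat (depth 3)
hog: left child of pug (depth 2)
ape: right child of ant (depth 4)
rat: right child of pug (depth 2)
yak: right child of rat (depth 3)
kit: right child of hog (depth 3)
fox: left child of hog (depth 3)
eel: right child of cod (depth 2)

ape ant cat eel cod fox kit hog yak rat pug elk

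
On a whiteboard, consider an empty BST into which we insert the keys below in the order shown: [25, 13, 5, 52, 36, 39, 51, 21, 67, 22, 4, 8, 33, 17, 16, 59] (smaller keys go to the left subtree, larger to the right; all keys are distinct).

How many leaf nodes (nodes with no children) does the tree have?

25: root
13: left child of 25 (depth 1)
5: left child of 13 (depth 2)
52: right child of 25 (depth 1)
36: left child of 52 (depth 2)
39: right child of 36 (depth 3)
51: right child of 39 (depth 4)
21: right child of 13 (depth 2)
67: right child of 52 (depth 2)
22: right child of 21 (depth 3)
4: left child of 5 (depth 3)
8: right child of 5 (depth 3)
33: left child of 36 (depth 3)
17: left child of 21 (depth 3)
16: left child of 17 (depth 4)
59: left child of 67 (depth 3)

Leaves: 4, 8, 16, 22, 33, 51, 59 — 7 in total.

7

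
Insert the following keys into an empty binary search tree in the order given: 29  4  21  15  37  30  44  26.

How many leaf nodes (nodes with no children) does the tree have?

Insert 29: tree is empty, so 29 becomes the root.
Insert 4: 4 < 29 → go left. Place as left child of 29.
Insert 21: 21 < 29 → go left; 21 > 4 → go right. Place as right child of 4.
Insert 15: 15 < 29 → go left; 15 > 4 → go right; 15 < 21 → go left. Place as left child of 21.
Insert 37: 37 > 29 → go right. Place as right child of 29.
Insert 30: 30 > 29 → go right; 30 < 37 → go left. Place as left child of 37.
Insert 44: 44 > 29 → go right; 44 > 37 → go right. Place as right child of 37.
Insert 26: 26 < 29 → go left; 26 > 4 → go right; 26 > 21 → go right. Place as right child of 21.

Leaves: 15, 26, 30, 44 — 4 in total.

4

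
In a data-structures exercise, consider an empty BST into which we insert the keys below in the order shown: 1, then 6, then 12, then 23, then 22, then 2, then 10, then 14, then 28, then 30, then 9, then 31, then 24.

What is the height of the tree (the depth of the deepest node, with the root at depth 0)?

Insert 1: tree is empty, so 1 becomes the root.
Insert 6: 6 > 1 → go right. Place as right child of 1.
Insert 12: 12 > 1 → go right; 12 > 6 → go right. Place as right child of 6.
Insert 23: 23 > 1 → go right; 23 > 6 → go right; 23 > 12 → go right. Place as right child of 12.
Insert 22: 22 > 1 → go right; 22 > 6 → go right; 22 > 12 → go right; 22 < 23 → go left. Place as left child of 23.
Insert 2: 2 > 1 → go right; 2 < 6 → go left. Place as left child of 6.
Insert 10: 10 > 1 → go right; 10 > 6 → go right; 10 < 12 → go left. Place as left child of 12.
Insert 14: 14 > 1 → go right; 14 > 6 → go right; 14 > 12 → go right; 14 < 23 → go left; 14 < 22 → go left. Place as left child of 22.
Insert 28: 28 > 1 → go right; 28 > 6 → go right; 28 > 12 → go right; 28 > 23 → go right. Place as right child of 23.
Insert 30: 30 > 1 → go right; 30 > 6 → go right; 30 > 12 → go right; 30 > 23 → go right; 30 > 28 → go right. Place as right child of 28.
Insert 9: 9 > 1 → go right; 9 > 6 → go right; 9 < 12 → go left; 9 < 10 → go left. Place as left child of 10.
Insert 31: 31 > 1 → go right; 31 > 6 → go right; 31 > 12 → go right; 31 > 23 → go right; 31 > 28 → go right; 31 > 30 → go right. Place as right child of 30.
Insert 24: 24 > 1 → go right; 24 > 6 → go right; 24 > 12 → go right; 24 > 23 → go right; 24 < 28 → go left. Place as left child of 28.

The deepest node is 31 at depth 6.

6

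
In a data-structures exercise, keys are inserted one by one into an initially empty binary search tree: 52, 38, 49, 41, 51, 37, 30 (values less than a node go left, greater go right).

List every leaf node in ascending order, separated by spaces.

52: root
38: left child of 52 (depth 1)
49: right child of 38 (depth 2)
41: left child of 49 (depth 3)
51: right child of 49 (depth 3)
37: left child of 38 (depth 2)
30: left child of 37 (depth 3)

30 41 51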